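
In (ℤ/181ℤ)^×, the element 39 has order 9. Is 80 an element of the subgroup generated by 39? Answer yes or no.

⟨39⟩ has order 9; its elements mod 181 are {1, 39, 43, 48, 62, 65, 73, 80, 132}.
80 is in this set.

yes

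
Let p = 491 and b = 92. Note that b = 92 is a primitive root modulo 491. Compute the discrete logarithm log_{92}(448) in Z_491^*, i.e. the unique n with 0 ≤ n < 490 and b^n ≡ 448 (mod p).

15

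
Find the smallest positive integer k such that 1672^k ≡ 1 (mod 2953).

328

The order of 1672 must divide p − 1 = 2952 = 2^3 · 3^2 · 41.
Divisors: 1, 2, 3, 4, 6, 8, 9, 12, 18, 24, 36, 41, 72, 82, 123, 164, 246, 328, 369, 492, 738, 984, 1476, 2952.
Check each in increasing order: 1672^1 ≡ 1672;  1672^2 ≡ 2046;  1672^3 ≡ 1338;  1672^4 ≡ 1715;  1672^6 ≡ 726;  1672^8 ≡ 37;  1672^9 ≡ 2804;  1672^12 ≡ 1442;  1672^18 ≡ 1530;  1672^24 ≡ 452;  1672^36 ≡ 2124;  1672^41 ≡ 456;  1672^72 ≡ 2145;  1672^82 ≡ 1226;  1672^123 ≡ 939;  1672^164 ≡ 2952;  1672^246 ≡ 1727;  1672^328 ≡ 1.
Smallest exponent giving 1 is 328.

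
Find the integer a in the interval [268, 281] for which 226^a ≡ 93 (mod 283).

272

Compute 226^268 mod 283 = 113, then multiply by 226 repeatedly:
  226^268=113  226^269=68  226^270=86  226^271=192  226^272=93
Found 93 at exponent 272.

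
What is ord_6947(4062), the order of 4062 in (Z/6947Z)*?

3473

The order of 4062 must divide p − 1 = 6946 = 2 · 23 · 151.
Divisors: 1, 2, 23, 46, 151, 302, 3473, 6946.
Check each in increasing order: 4062^1 ≡ 4062;  4062^2 ≡ 719;  4062^23 ≡ 413;  4062^46 ≡ 3841;  4062^151 ≡ 5308;  4062^302 ≡ 4779;  4062^3473 ≡ 1.
Smallest exponent giving 1 is 3473.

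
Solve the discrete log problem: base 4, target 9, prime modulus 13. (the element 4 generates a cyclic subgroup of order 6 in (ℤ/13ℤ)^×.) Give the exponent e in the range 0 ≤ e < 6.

Successive powers of 4 modulo 13:
  4^0=1  4^1=4  4^2=3  4^3=12  4^4=9
So 4^4 ≡ 9 (mod 13), giving e = 4.

4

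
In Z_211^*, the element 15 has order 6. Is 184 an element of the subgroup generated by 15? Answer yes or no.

184 ∈ ⟨15⟩ iff 184^6 ≡ 1 (mod 211), since |⟨15⟩| = 6.
184^6 mod 211 = 13.
Since 13 ≠ 1, 184 does not lie in the subgroup.

no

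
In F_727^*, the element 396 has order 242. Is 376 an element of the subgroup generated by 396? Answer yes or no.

376 ∈ ⟨396⟩ iff 376^242 ≡ 1 (mod 727), since |⟨396⟩| = 242.
376^242 mod 727 = 281.
Since 281 ≠ 1, 376 does not lie in the subgroup.

no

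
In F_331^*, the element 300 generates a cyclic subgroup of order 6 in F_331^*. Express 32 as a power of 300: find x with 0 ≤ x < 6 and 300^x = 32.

5

Successive powers of 300 modulo 331:
  300^0=1  300^1=300  300^2=299  300^3=330  300^4=31  300^5=32
So 300^5 ≡ 32 (mod 331), giving x = 5.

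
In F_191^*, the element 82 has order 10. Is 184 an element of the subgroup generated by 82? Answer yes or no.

yes

⟨82⟩ has order 10; its elements mod 191 are {1, 7, 39, 49, 82, 109, 142, 152, 184, 190}.
184 is in this set.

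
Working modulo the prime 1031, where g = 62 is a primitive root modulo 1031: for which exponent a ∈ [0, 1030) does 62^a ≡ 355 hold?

615

Baby-step giant-step with m = ceil(sqrt(1030)) = 33.
Baby table (62^j mod 1031 for j=0..32):
  0:1  1:62  2:751  3:167  4:44  5:666  6:52  7:131
  8:905  9:436  10:226  11:609  12:642  13:626  14:665  15:1021
  16:411  17:738  18:392  19:591  20:557  21:511  22:752  23:229
  24:795  25:833  26:96  27:797  28:957  29:567  30:100  31:14
  32:868
Giant step factor: 62^(-33) ≡ 187 (mod 1031).
Scan 355·187^i mod 1031 for i = 0, 1, …:
  i=0: 355   i=1: 401   i=2: 755   i=3: 969
  i=4: 778   i=5: 115   i=6: 885   i=7: 535
  i=8: 38   i=9: 920     …   i=17: 113
  i=18: 511
Match at i=18, j=21: a = 18·33 + 21 = 615.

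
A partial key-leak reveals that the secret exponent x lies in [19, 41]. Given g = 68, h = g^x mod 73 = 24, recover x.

30

Compute 68^19 mod 73 = 11, then multiply by 68 repeatedly:
  68^19=11  68^20=18  68^21=56  68^22=12  68^23=13
  68^24=8  68^25=33  68^26=54  68^27=22  68^28=36
  68^29=39  68^30=24
Found 24 at exponent 30.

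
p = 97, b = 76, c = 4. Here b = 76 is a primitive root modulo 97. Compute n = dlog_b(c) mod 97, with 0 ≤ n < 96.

52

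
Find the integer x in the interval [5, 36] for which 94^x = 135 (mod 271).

Compute 94^5 mod 271 = 65, then multiply by 94 repeatedly:
  94^5=65  94^6=148  94^7=91  94^8=153  94^9=19
  94^10=160  94^11=135
Found 135 at exponent 11.

11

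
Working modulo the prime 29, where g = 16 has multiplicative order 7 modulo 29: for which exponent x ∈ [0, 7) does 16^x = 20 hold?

6

Successive powers of 16 modulo 29:
  16^0=1  16^1=16  16^2=24  16^3=7  16^4=25  16^5=23
  16^6=20
So 16^6 ≡ 20 (mod 29), giving x = 6.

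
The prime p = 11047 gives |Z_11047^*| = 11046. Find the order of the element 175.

11046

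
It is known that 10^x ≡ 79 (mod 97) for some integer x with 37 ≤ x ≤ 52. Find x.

42

Compute 10^37 mod 97 = 58, then multiply by 10 repeatedly:
  10^37=58  10^38=95  10^39=77  10^40=91  10^41=37
  10^42=79
Found 79 at exponent 42.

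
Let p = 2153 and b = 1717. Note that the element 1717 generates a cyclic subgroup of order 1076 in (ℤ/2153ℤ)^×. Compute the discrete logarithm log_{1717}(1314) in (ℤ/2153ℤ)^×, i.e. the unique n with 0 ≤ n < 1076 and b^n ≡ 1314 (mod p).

189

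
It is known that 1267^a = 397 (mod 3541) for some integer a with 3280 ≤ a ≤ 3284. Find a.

Compute 1267^3280 mod 3541 = 2851, then multiply by 1267 repeatedly:
  1267^3280=2851  1267^3281=397
Found 397 at exponent 3281.

3281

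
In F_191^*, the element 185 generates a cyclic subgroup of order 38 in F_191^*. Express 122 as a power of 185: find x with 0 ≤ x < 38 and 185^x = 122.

Successive powers of 185 modulo 191:
  185^0=1  185^1=185  185^2=36  185^3=166  185^4=150  185^5=55
  185^6=52  185^7=70  185^8=153  185^9=37  185^10=160  185^11=186
  185^12=30  185^13=11  185^14=125  185^15=14  185^16=107  185^17=122
So 185^17 ≡ 122 (mod 191), giving x = 17.

17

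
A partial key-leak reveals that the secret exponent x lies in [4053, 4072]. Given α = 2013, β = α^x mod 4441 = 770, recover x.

4058

Compute 2013^4053 mod 4441 = 4188, then multiply by 2013 repeatedly:
  2013^4053=4188  2013^4054=1426  2013^4055=1652  2013^4056=3608  2013^4057=1869
  2013^4058=770
Found 770 at exponent 4058.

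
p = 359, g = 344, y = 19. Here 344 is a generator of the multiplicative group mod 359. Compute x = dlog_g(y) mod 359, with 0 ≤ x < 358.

Baby-step giant-step with m = ceil(sqrt(358)) = 19.
Baby table (344^j mod 359 for j=0..18):
  0:1  1:344  2:225  3:215  4:6  5:269  6:273  7:213
  8:36  9:178  10:202  11:201  12:216  13:350  14:135  15:129
  16:219  17:305  18:92
Giant step factor: 344^(-19) ≡ 109 (mod 359).
Scan 19·109^i mod 359 for i = 0, 1, …:
  i=0: 19   i=1: 276   i=2: 287   i=3: 50
  i=4: 65   i=5: 264   i=6: 56   i=7: 1
Match at i=7, j=0: x = 7·19 + 0 = 133.

133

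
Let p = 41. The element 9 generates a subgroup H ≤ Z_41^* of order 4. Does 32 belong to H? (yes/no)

yes

⟨9⟩ has order 4; its elements mod 41 are {1, 9, 32, 40}.
32 is in this set.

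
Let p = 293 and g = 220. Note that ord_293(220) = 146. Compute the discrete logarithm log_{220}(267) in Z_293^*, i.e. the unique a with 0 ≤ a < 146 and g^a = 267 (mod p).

Baby-step giant-step with m = ceil(sqrt(146)) = 13.
Baby table (220^j mod 293 for j=0..12):
  0:1  1:220  2:55  3:87  4:95  5:97  6:244  7:61
  8:235  9:132  10:33  11:228  12:57
Giant step factor: 220^(-13) ≡ 144 (mod 293).
Scan 267·144^i mod 293 for i = 0, 1, …:
  i=0: 267   i=1: 65   i=2: 277   i=3: 40
  i=4: 193   i=5: 250   i=6: 254   i=7: 244
Match at i=7, j=6: a = 7·13 + 6 = 97.

97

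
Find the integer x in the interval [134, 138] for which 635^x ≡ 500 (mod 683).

Compute 635^134 mod 683 = 388, then multiply by 635 repeatedly:
  635^134=388  635^135=500
Found 500 at exponent 135.

135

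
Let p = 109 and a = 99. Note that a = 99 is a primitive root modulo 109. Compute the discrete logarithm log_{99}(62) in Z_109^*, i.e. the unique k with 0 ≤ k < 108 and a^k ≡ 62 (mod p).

5

Successive powers of 99 modulo 109:
  99^0=1  99^1=99  99^2=100  99^3=90  99^4=81  99^5=62
So 99^5 ≡ 62 (mod 109), giving k = 5.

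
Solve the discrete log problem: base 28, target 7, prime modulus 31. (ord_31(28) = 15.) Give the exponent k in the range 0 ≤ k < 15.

13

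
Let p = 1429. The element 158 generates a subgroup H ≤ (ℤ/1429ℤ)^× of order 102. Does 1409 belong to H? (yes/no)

1409 ∈ ⟨158⟩ iff 1409^102 ≡ 1 (mod 1429), since |⟨158⟩| = 102.
1409^102 mod 1429 = 1.
Since 1 = 1, 1409 lies in the subgroup.

yes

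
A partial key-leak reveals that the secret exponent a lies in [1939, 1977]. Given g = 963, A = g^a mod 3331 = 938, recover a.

1951

Compute 963^1939 mod 3331 = 2944, then multiply by 963 repeatedly:
  963^1939=2944  963^1940=391  963^1941=130  963^1942=1943  963^1943=2418
  963^1944=165  963^1945=2338  963^1946=3069  963^1947=850  963^1948=2455
  963^1949=2486  963^1950=2360  963^1951=938
Found 938 at exponent 1951.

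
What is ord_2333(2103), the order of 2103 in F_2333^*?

2332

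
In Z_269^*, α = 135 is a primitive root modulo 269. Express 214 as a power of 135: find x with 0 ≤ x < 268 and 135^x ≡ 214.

232

Baby-step giant-step with m = ceil(sqrt(268)) = 17.
Baby table (135^j mod 269 for j=0..16):
  0:1  1:135  2:202  3:101  4:185  5:227  6:248  7:124
  8:62  9:31  10:150  11:75  12:172  13:86  14:43  15:156
  16:78
Giant step factor: 135^(-17) ≡ 69 (mod 269).
Scan 214·69^i mod 269 for i = 0, 1, …:
  i=0: 214   i=1: 240   i=2: 151   i=3: 197
  i=4: 143   i=5: 183   i=6: 253   i=7: 241
  i=8: 220   i=9: 116   i=10: 203   i=11: 19
  i=12: 235   i=13: 75
Match at i=13, j=11: x = 13·17 + 11 = 232.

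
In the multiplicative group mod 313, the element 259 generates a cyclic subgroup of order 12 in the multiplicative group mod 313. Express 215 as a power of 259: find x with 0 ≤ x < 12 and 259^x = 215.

Successive powers of 259 modulo 313:
  259^0=1  259^1=259  259^2=99  259^3=288  259^4=98  259^5=29
  259^6=312  259^7=54  259^8=214  259^9=25  259^10=215
So 259^10 ≡ 215 (mod 313), giving x = 10.

10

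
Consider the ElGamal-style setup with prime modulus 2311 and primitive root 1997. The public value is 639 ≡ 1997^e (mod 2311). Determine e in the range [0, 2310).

2230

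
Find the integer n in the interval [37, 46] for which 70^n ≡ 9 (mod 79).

40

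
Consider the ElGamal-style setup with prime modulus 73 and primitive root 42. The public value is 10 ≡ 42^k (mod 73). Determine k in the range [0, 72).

63

Baby-step giant-step with m = ceil(sqrt(72)) = 9.
Baby table (42^j mod 73 for j=0..8):
  0:1  1:42  2:12  3:66  4:71  5:62  6:49  7:14
  8:4
Giant step factor: 42^(-9) ≡ 10 (mod 73).
Scan 10·10^i mod 73 for i = 0, 1, …:
  i=0: 10   i=1: 27   i=2: 51   i=3: 72
  i=4: 63   i=5: 46   i=6: 22   i=7: 1
Match at i=7, j=0: k = 7·9 + 0 = 63.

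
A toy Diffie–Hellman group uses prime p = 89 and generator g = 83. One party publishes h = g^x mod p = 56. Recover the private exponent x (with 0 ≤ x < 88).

5

Successive powers of 83 modulo 89:
  83^0=1  83^1=83  83^2=36  83^3=51  83^4=50  83^5=56
So 83^5 ≡ 56 (mod 89), giving x = 5.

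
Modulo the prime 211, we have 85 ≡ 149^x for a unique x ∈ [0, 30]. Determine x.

Compute 149^0 mod 211 = 1, then multiply by 149 repeatedly:
  149^0=1  149^1=149  149^2=46  149^3=102  149^4=6
  149^5=50  149^6=65  149^7=190  149^8=36  149^9=89
  149^10=179  149^11=85
Found 85 at exponent 11.

11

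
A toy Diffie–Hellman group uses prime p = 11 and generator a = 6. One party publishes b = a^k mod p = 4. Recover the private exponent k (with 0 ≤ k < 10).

Successive powers of 6 modulo 11:
  6^0=1  6^1=6  6^2=3  6^3=7  6^4=9  6^5=10
  6^6=5  6^7=8  6^8=4
So 6^8 ≡ 4 (mod 11), giving k = 8.

8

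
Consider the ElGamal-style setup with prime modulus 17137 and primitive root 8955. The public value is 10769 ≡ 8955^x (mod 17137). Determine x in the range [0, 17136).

Baby-step giant-step with m = ceil(sqrt(17136)) = 131.
Baby table (8955^j mod 17137 for j=0..130):
  0:1  1:8955  2:8002  3:8113  4:8172  5:5270  6:14689  7:13520
  8:15832  9:1159  10:10960  11:3201  12:11891  13:11724  14:7158  15:7510
  16:6462  17:12698  18:6595  19:4123  20:8367  21:3521  22:15612  23:1814
  24:15631  25:589  26:13436  27:503  28:14471  29:14948  30:2233  31:14773
  32:11712  33:2520  34:14308  35:11928  36:319  37:11903  38:16362  39:360
  40:2044  41:1704  42:7390  43:11493  44:12130  45:9844  46:292  47:10036
  48:5952  49:4090  50:4181  51:13647  52:4938  53:6330  54:13091  55:12825
  56:12838  57:9294  58:10498  59:13145  60:16559  61:16521  62:1834  63:6224
  64:6396  65:4326  66:9710  67:17049  68:262  69:15578  70:5810  71:618
  72:16076  73:9780  74:9830  75:12018  76:830  77:12329  78:9641  79:16086
  80:13645  81:4165  82:7463  83:14002  84:13618  85:2298  86:14190  87:595
  88:15755  89:14241  90:11738  91:12569  92:16716  93:85  94:7147  95:11827
  96:4125  97:9140  98:2388  99:14701  100:1021  101:9034  102:12830  103:6202
  104:15030  105:16789  106:2594  107:8635  108:4281  109:886  110:16836  111:12191
  112:7715  113:8578  114:7956  115:7471  116:17094  117:9086  118:15791  119:11018
  120:8481  121:13308  122:2442  123:1298  124:4704  125:1574  126:8556  127:16590
  128:2797  129:9978  130:672
Giant step factor: 8955^(-131) ≡ 1840 (mod 17137).
Scan 10769·1840^i mod 17137 for i = 0, 1, …:
  i=0: 10769   i=1: 4588   i=2: 10516   i=3: 1767
  i=4: 12387   i=5: 17007   i=6: 718   i=7: 1571
  i=8: 11624   i=9: 1184     …   i=46: 1849
  i=47: 9034
Match at i=47, j=101: x = 47·131 + 101 = 6258.

6258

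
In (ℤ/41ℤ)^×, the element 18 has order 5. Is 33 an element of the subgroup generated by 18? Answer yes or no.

⟨18⟩ has order 5; its elements mod 41 are {1, 10, 16, 18, 37}.
33 is not in this set.

no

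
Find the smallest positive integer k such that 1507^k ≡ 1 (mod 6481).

60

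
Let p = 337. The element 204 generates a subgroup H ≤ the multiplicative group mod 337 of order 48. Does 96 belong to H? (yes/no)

96 ∈ ⟨204⟩ iff 96^48 ≡ 1 (mod 337), since |⟨204⟩| = 48.
96^48 mod 337 = 1.
Since 1 = 1, 96 lies in the subgroup.

yes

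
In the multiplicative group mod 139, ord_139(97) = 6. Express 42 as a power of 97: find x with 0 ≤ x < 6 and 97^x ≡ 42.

Successive powers of 97 modulo 139:
  97^0=1  97^1=97  97^2=96  97^3=138  97^4=42
So 97^4 ≡ 42 (mod 139), giving x = 4.

4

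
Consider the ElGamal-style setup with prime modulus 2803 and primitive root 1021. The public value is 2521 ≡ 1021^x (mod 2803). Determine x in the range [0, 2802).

1177

Baby-step giant-step with m = ceil(sqrt(2802)) = 53.
Baby table (1021^j mod 2803 for j=0..52):
  0:1  1:1021  2:2528  3:2328  4:2747  5:1687  6:1385  7:1373
  8:333  9:830  10:924  11:1596  12:973  13:1171  14:1513  15:320
  16:1572  17:1696  18:2165  19:1701  20:1664  21:326  22:2092  23:46
  24:2118  25:1365  26:574  27:227  28:1921  29:2044  30:1492  31:1303
  32:1741  33:459  34:538  35:2713  36:609  37:2326  38:705  39:2237
  40:2335  41:1485  42:2565  43:863  44:981  45:930  46:2116  47:2126
  48:1124  49:1177  50:2033  51:1473  52:1525
Giant step factor: 1021^(-53) ≡ 439 (mod 2803).
Scan 2521·439^i mod 2803 for i = 0, 1, …:
  i=0: 2521   i=1: 2337   i=2: 45   i=3: 134
  i=4: 2766   i=5: 575   i=6: 155   i=7: 773
  i=8: 184   i=9: 2292     …   i=21: 1038
  i=22: 1596
Match at i=22, j=11: x = 22·53 + 11 = 1177.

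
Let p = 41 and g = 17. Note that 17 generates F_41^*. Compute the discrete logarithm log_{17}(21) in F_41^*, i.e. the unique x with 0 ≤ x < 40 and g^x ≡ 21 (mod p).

Successive powers of 17 modulo 41:
  17^0=1  17^1=17  17^2=2  17^3=34  17^4=4  17^5=27
  17^6=8  17^7=13  17^8=16  17^9=26  17^10=32  17^11=11
  17^12=23  17^13=22  17^14=5  17^15=3  17^16=10  17^17=6
  17^18=20  17^19=12  17^20=40  17^21=24  17^22=39  17^23=7
  17^24=37  17^25=14  17^26=33  17^27=28  17^28=25  17^29=15
  17^30=9  17^31=30  17^32=18  17^33=19  17^34=36  17^35=38
  17^36=31  17^37=35  17^38=21
So 17^38 ≡ 21 (mod 41), giving x = 38.

38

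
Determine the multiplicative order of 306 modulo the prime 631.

315

The order of 306 must divide p − 1 = 630 = 2 · 3^2 · 5 · 7.
Divisors: 1, 2, 3, 5, 6, 7, 9, 10, 14, 15, 18, 21, 30, 35, 42, 45, 63, 70, 90, 105, 126, 210, 315, 630.
Check each in increasing order: 306^1 ≡ 306;  306^2 ≡ 248;  306^3 ≡ 168;  306^5 ≡ 18;  306^6 ≡ 460;  306^7 ≡ 47;  306^9 ≡ 298;  306^10 ≡ 324;  306^14 ≡ 316;  306^15 ≡ 153;  306^18 ≡ 464;  306^21 ≡ 339;  306^30 ≡ 62;  306^35 ≡ 485;  306^42 ≡ 79;  306^45 ≡ 21;  306^63 ≡ 279;  306^70 ≡ 493;  306^90 ≡ 441;  306^105 ≡ 587;  306^126 ≡ 228;  306^210 ≡ 43;  306^315 ≡ 1.
Smallest exponent giving 1 is 315.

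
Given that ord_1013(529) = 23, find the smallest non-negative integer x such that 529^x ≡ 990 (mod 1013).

12

Successive powers of 529 modulo 1013:
  529^0=1  529^1=529  529^2=253  529^3=121  529^4=190  529^5=223
  529^6=459  529^7=704  529^8=645  529^9=837  529^10=92  529^11=44
  529^12=990
So 529^12 ≡ 990 (mod 1013), giving x = 12.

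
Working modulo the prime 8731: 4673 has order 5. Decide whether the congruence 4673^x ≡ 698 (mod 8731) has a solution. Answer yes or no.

698 ∈ ⟨4673⟩ iff 698^5 ≡ 1 (mod 8731), since |⟨4673⟩| = 5.
698^5 mod 8731 = 1.
Since 1 = 1, 698 lies in the subgroup.

yes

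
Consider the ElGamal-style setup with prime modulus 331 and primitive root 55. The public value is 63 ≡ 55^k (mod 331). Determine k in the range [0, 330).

71

Baby-step giant-step with m = ceil(sqrt(330)) = 19.
Baby table (55^j mod 331 for j=0..18):
  0:1  1:55  2:46  3:213  4:130  5:199  6:22  7:217
  8:19  9:52  10:212  11:75  12:153  13:140  14:87  15:151
  16:30  17:326  18:56
Giant step factor: 55^(-19) ≡ 59 (mod 331).
Scan 63·59^i mod 331 for i = 0, 1, …:
  i=0: 63   i=1: 76   i=2: 181   i=3: 87
Match at i=3, j=14: k = 3·19 + 14 = 71.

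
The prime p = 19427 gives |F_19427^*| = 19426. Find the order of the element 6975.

9713

The order of 6975 must divide p − 1 = 19426 = 2 · 11 · 883.
Divisors: 1, 2, 11, 22, 883, 1766, 9713, 19426.
Check each in increasing order: 6975^1 ≡ 6975;  6975^2 ≡ 5417;  6975^11 ≡ 1853;  6975^22 ≡ 14457;  6975^883 ≡ 4568;  6975^1766 ≡ 2026;  6975^9713 ≡ 1.
Smallest exponent giving 1 is 9713.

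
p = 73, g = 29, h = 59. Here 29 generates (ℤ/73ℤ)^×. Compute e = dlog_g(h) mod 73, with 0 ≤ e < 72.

Baby-step giant-step with m = ceil(sqrt(72)) = 9.
Baby table (29^j mod 73 for j=0..8):
  0:1  1:29  2:38  3:7  4:57  5:47  6:49  7:34
  8:37
Giant step factor: 29^(-9) ≡ 63 (mod 73).
Scan 59·63^i mod 73 for i = 0, 1, …:
  i=0: 59   i=1: 67   i=2: 60   i=3: 57
Match at i=3, j=4: e = 3·9 + 4 = 31.

31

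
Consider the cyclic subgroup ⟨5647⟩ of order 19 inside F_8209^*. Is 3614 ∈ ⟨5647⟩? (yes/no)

yes

3614 ∈ ⟨5647⟩ iff 3614^19 ≡ 1 (mod 8209), since |⟨5647⟩| = 19.
3614^19 mod 8209 = 1.
Since 1 = 1, 3614 lies in the subgroup.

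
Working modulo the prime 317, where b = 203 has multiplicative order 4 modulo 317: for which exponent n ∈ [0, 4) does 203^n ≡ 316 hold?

Successive powers of 203 modulo 317:
  203^0=1  203^1=203  203^2=316
So 203^2 ≡ 316 (mod 317), giving n = 2.

2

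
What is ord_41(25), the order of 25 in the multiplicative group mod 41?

10

The order of 25 must divide p − 1 = 40 = 2^3 · 5.
Divisors: 1, 2, 4, 5, 8, 10, 20, 40.
Check each in increasing order: 25^1 ≡ 25;  25^2 ≡ 10;  25^4 ≡ 18;  25^5 ≡ 40;  25^8 ≡ 37;  25^10 ≡ 1.
Smallest exponent giving 1 is 10.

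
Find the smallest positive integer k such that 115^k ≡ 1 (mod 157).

The order of 115 must divide p − 1 = 156 = 2^2 · 3 · 13.
Divisors: 1, 2, 3, 4, 6, 12, 13, 26, 39, 52, 78, 156.
Check each in increasing order: 115^1 ≡ 115;  115^2 ≡ 37;  115^3 ≡ 16;  115^4 ≡ 113;  115^6 ≡ 99;  115^12 ≡ 67;  115^13 ≡ 12;  115^26 ≡ 144;  115^39 ≡ 1.
Smallest exponent giving 1 is 39.

39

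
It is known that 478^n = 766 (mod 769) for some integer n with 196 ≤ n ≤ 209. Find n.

208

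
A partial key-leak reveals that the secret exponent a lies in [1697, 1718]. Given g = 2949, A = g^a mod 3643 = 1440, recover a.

1714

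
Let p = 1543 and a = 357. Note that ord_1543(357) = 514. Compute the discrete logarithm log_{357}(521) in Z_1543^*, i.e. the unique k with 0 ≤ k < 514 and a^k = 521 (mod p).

496

Baby-step giant-step with m = ceil(sqrt(514)) = 23.
Baby table (357^j mod 1543 for j=0..22):
  0:1  1:357  2:923  3:852  4:193  5:1009  6:694  7:878
  8:217  9:319  10:1244  11:1267  12:220  13:1390  14:927  15:737
  16:799  17:1331  18:1466  19:285  20:1450  21:745  22:569
Giant step factor: 357^(-23) ≡ 915 (mod 1543).
Scan 521·915^i mod 1543 for i = 0, 1, …:
  i=0: 521   i=1: 1471   i=2: 469   i=3: 181
  i=4: 514   i=5: 1238   i=6: 208   i=7: 531
  i=8: 1363   i=9: 401     …   i=20: 1300
  i=21: 1390
Match at i=21, j=13: k = 21·23 + 13 = 496.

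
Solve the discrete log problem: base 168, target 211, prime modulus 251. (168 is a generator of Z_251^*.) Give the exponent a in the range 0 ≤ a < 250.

90

Baby-step giant-step with m = ceil(sqrt(250)) = 16.
Baby table (168^j mod 251 for j=0..15):
  0:1  1:168  2:112  3:242  4:245  5:247  6:81  7:54
  8:36  9:24  10:16  11:178  12:35  13:107  14:155  15:187
Giant step factor: 168^(-16) ≡ 49 (mod 251).
Scan 211·49^i mod 251 for i = 0, 1, …:
  i=0: 211   i=1: 48   i=2: 93   i=3: 39
  i=4: 154   i=5: 16
Match at i=5, j=10: a = 5·16 + 10 = 90.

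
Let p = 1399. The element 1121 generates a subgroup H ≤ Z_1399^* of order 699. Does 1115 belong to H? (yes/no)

yes

1115 ∈ ⟨1121⟩ iff 1115^699 ≡ 1 (mod 1399), since |⟨1121⟩| = 699.
1115^699 mod 1399 = 1.
Since 1 = 1, 1115 lies in the subgroup.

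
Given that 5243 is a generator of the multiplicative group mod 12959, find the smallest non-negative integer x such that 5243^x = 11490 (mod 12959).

182

Baby-step giant-step with m = ceil(sqrt(12958)) = 114.
Baby table (5243^j mod 12959 for j=0..113):
  0:1  1:5243  2:3010  3:10327  4:1759  5:8588  6:7318  7:9634
  8:9839  9:9057  10:4075  11:8793  12:6536  13:4652  14:1598  15:6800
  16:2191  17:5739  18:11738  19:43  20:5146  21:12799  22:3455  23:10842
  24:6432  25:3658  26:12533  27:8389  28:681  29:6758  30:2288  31:8909
  32:5651  33:3919  34:7302  35:3500  36:556  37:12292  38:1849  39:975
  40:6079  41:6016  42:12641  43:4437  44:1786  45:7600  46:10834  47:3365
  48:5496  49:7671  50:7276  51:9731  52:50  53:2970  54:7951  55:10949
  56:10196  57:1753  58:3048  59:2217  60:12467  61:12244  62:9365  63:12003
  64:2825  65:12297  66:2146  67:3066  68:5878  69:1852  70:3745  71:2150
  72:11079  73:4959  74:4283  75:10781  76:10584  77:1474  78:4618  79:4762
  80:8132  81:966  82:10728  83:4844  84:10411  85:1565  86:2248  87:6533
  88:1882  89:5527  90:1737  91:9873  92:5893  93:2743  94:10018  95:1547
  96:11546  97:4189  98:10381  99:12742  100:2661  101:7739  102:948  103:7067
  104:2500  105:5951  106:8780  107:3172  108:4399  109:9896  110:9851  111:7178
  112:1318  113:3127
Giant step factor: 5243^(-114) ≡ 11570 (mod 12959).
Scan 11490·11570^i mod 12959 for i = 0, 1, …:
  i=0: 11490   i=1: 5878
Match at i=1, j=68: x = 1·114 + 68 = 182.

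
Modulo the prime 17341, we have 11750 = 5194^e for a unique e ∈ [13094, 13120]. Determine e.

13116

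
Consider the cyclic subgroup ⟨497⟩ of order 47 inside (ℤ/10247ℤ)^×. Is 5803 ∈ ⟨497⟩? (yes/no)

5803 ∈ ⟨497⟩ iff 5803^47 ≡ 1 (mod 10247), since |⟨497⟩| = 47.
5803^47 mod 10247 = 10048.
Since 10048 ≠ 1, 5803 does not lie in the subgroup.

no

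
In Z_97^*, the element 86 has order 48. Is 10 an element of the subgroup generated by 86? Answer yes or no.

no

10 ∈ ⟨86⟩ iff 10^48 ≡ 1 (mod 97), since |⟨86⟩| = 48.
10^48 mod 97 = 96.
Since 96 ≠ 1, 10 does not lie in the subgroup.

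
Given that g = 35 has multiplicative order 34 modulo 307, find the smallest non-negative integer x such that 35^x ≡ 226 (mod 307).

25

Successive powers of 35 modulo 307:
  35^0=1  35^1=35  35^2=304  35^3=202  35^4=9  35^5=8
  35^6=280  35^7=283  35^8=81  35^9=72  35^10=64  35^11=91
  35^12=115  35^13=34  35^14=269  35^15=205  35^16=114  35^17=306
  35^18=272  35^19=3  35^20=105  35^21=298  35^22=299  35^23=27
  35^24=24  35^25=226
So 35^25 ≡ 226 (mod 307), giving x = 25.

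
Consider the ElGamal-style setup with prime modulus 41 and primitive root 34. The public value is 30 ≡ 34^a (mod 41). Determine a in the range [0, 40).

Successive powers of 34 modulo 41:
  34^0=1  34^1=34  34^2=8  34^3=26  34^4=23  34^5=3
  34^6=20  34^7=24  34^8=37  34^9=28  34^10=9  34^11=19
  34^12=31  34^13=29  34^14=2  34^15=27  34^16=16  34^17=11
  34^18=5  34^19=6  34^20=40  34^21=7  34^22=33  34^23=15
  34^24=18  34^25=38  34^26=21  34^27=17  34^28=4  34^29=13
  34^30=32  34^31=22  34^32=10  34^33=12  34^34=39  34^35=14
  34^36=25  34^37=30
So 34^37 ≡ 30 (mod 41), giving a = 37.

37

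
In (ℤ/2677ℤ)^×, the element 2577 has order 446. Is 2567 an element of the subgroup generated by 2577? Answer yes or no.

2567 ∈ ⟨2577⟩ iff 2567^446 ≡ 1 (mod 2677), since |⟨2577⟩| = 446.
2567^446 mod 2677 = 1033.
Since 1033 ≠ 1, 2567 does not lie in the subgroup.

no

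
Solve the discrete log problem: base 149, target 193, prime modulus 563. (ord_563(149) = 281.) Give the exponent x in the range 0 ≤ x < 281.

Baby-step giant-step with m = ceil(sqrt(281)) = 17.
Baby table (149^j mod 563 for j=0..16):
  0:1  1:149  2:244  3:324  4:421  5:236  6:258  7:158
  8:459  9:268  10:522  11:84  12:130  13:228  14:192  15:458
  16:119
Giant step factor: 149^(-17) ≡ 241 (mod 563).
Scan 193·241^i mod 563 for i = 0, 1, …:
  i=0: 193   i=1: 347   i=2: 303   i=3: 396
  i=4: 289   i=5: 400   i=6: 127   i=7: 205
  i=8: 424   i=9: 281     …   i=13: 272
  i=14: 244
Match at i=14, j=2: x = 14·17 + 2 = 240.

240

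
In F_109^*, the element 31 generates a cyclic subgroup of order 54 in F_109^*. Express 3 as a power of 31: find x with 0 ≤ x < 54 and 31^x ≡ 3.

50

Baby-step giant-step with m = ceil(sqrt(54)) = 8.
Baby table (31^j mod 109 for j=0..7):
  0:1  1:31  2:89  3:34  4:73  5:83  6:66  7:84
Giant step factor: 31^(-8) ≡ 9 (mod 109).
Scan 3·9^i mod 109 for i = 0, 1, …:
  i=0: 3   i=1: 27   i=2: 25   i=3: 7
  i=4: 63   i=5: 22   i=6: 89
Match at i=6, j=2: x = 6·8 + 2 = 50.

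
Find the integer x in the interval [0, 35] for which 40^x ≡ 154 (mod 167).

Compute 40^0 mod 167 = 1, then multiply by 40 repeatedly:
  40^0=1  40^1=40  40^2=97  40^3=39  40^4=57
  40^5=109  40^6=18  40^7=52  40^8=76  40^9=34
  40^10=24  40^11=125  40^12=157  40^13=101  40^14=32
  40^15=111  40^16=98  40^17=79  40^18=154
Found 154 at exponent 18.

18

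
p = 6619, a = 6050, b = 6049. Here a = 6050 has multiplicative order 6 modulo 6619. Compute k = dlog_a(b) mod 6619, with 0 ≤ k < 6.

Successive powers of 6050 modulo 6619:
  6050^0=1  6050^1=6050  6050^2=6049
So 6050^2 ≡ 6049 (mod 6619), giving k = 2.

2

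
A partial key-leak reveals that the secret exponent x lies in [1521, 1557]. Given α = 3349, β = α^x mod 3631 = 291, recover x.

1544

Compute 3349^1521 mod 3631 = 790, then multiply by 3349 repeatedly:
  3349^1521=790  3349^1522=2342  3349^1523=398  3349^1524=325  3349^1525=2756
  3349^1526=3473  3349^1527=984  3349^1528=2099  3349^1529=3566  3349^1530=175
  3349^1531=1484  3349^1532=2708  3349^1533=2485  3349^1534=13  3349^1535=3596
  3349^1536=2608  3349^1537=1637  3349^1538=3134  3349^1539=2176  3349^1540=7
  3349^1541=1657  3349^1542=1125  3349^1543=2278  3349^1544=291
Found 291 at exponent 1544.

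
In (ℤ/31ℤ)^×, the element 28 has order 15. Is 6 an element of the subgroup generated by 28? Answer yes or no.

⟨28⟩ has order 15; its elements mod 31 are {1, 2, 4, 5, 7, 8, 9, 10, 14, 16, 18, 19, 20, 25, 28}.
6 is not in this set.

no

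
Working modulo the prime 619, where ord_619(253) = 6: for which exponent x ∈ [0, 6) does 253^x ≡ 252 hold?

2

Successive powers of 253 modulo 619:
  253^0=1  253^1=253  253^2=252
So 253^2 ≡ 252 (mod 619), giving x = 2.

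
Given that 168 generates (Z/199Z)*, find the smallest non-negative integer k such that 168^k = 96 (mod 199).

63

Baby-step giant-step with m = ceil(sqrt(198)) = 15.
Baby table (168^j mod 199 for j=0..14):
  0:1  1:168  2:165  3:59  4:161  5:183  6:98  7:146
  8:51  9:11  10:57  11:24  12:52  13:179  14:23
Giant step factor: 168^(-15) ≡ 12 (mod 199).
Scan 96·12^i mod 199 for i = 0, 1, …:
  i=0: 96   i=1: 157   i=2: 93   i=3: 121
  i=4: 59
Match at i=4, j=3: k = 4·15 + 3 = 63.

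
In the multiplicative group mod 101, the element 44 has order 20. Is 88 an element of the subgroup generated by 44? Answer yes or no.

no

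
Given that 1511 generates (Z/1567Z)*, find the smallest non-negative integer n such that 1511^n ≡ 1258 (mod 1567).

Baby-step giant-step with m = ceil(sqrt(1566)) = 40.
Baby table (1511^j mod 1567 for j=0..39):
  0:1  1:1511  2:2  3:1455  4:4  5:1343  6:8  7:1119
  8:16  9:671  10:32  11:1342  12:64  13:1117  14:128  15:667
  16:256  17:1334  18:512  19:1101  20:1024  21:635  22:481  23:1270
  24:962  25:973  26:357  27:379  28:714  29:758  30:1428  31:1516
  32:1289  33:1465  34:1011  35:1363  36:455  37:1159  38:910  39:751
Giant step factor: 1511^(-40) ≡ 1375 (mod 1567).
Scan 1258·1375^i mod 1567 for i = 0, 1, …:
  i=0: 1258   i=1: 1349   i=2: 1114   i=3: 791
  i=4: 127   i=5: 688   i=6: 1099   i=7: 537
  i=8: 318   i=9: 57     …   i=31: 1042
  i=32: 512
Match at i=32, j=18: n = 32·40 + 18 = 1298.

1298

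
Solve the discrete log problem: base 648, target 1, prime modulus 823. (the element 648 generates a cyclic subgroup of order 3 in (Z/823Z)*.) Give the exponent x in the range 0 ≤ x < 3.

0

Successive powers of 648 modulo 823:
  648^0=1
So 648^0 ≡ 1 (mod 823), giving x = 0.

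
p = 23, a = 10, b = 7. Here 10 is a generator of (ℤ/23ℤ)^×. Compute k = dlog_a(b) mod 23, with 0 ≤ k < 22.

Successive powers of 10 modulo 23:
  10^0=1  10^1=10  10^2=8  10^3=11  10^4=18  10^5=19
  10^6=6  10^7=14  10^8=2  10^9=20  10^10=16  10^11=22
  10^12=13  10^13=15  10^14=12  10^15=5  10^16=4  10^17=17
  10^18=9  10^19=21  10^20=3  10^21=7
So 10^21 ≡ 7 (mod 23), giving k = 21.

21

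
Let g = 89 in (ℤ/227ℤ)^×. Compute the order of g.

113

The order of 89 must divide p − 1 = 226 = 2 · 113.
Divisors: 1, 2, 113, 226.
Check each in increasing order: 89^1 ≡ 89;  89^2 ≡ 203;  89^113 ≡ 1.
Smallest exponent giving 1 is 113.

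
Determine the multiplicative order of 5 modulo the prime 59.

29

The order of 5 must divide p − 1 = 58 = 2 · 29.
Divisors: 1, 2, 29, 58.
Check each in increasing order: 5^1 ≡ 5;  5^2 ≡ 25;  5^29 ≡ 1.
Smallest exponent giving 1 is 29.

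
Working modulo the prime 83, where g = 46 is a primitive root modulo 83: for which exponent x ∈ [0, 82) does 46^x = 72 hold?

75

Baby-step giant-step with m = ceil(sqrt(82)) = 10.
Baby table (46^j mod 83 for j=0..9):
  0:1  1:46  2:41  3:60  4:21  5:53  6:31  7:15
  8:26  9:34
Giant step factor: 46^(-10) ≡ 51 (mod 83).
Scan 72·51^i mod 83 for i = 0, 1, …:
  i=0: 72   i=1: 20   i=2: 24   i=3: 62
  i=4: 8   i=5: 76   i=6: 58   i=7: 53
Match at i=7, j=5: x = 7·10 + 5 = 75.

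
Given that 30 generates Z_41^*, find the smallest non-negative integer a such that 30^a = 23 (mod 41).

12

Successive powers of 30 modulo 41:
  30^0=1  30^1=30  30^2=39  30^3=22  30^4=4  30^5=38
  30^6=33  30^7=6  30^8=16  30^9=29  30^10=9  30^11=24
  30^12=23
So 30^12 ≡ 23 (mod 41), giving a = 12.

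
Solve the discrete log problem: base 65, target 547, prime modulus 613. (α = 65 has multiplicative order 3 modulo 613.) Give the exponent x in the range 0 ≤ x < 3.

2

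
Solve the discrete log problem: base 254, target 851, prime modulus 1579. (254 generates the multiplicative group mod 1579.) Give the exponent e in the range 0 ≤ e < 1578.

334

Baby-step giant-step with m = ceil(sqrt(1578)) = 40.
Baby table (254^j mod 1579 for j=0..39):
  0:1  1:254  2:1356  3:202  4:780  5:745  6:1329  7:1239
  8:485  9:28  10:796  11:72  12:919  13:1313  14:333  15:895
  16:1533  17:948  18:784  19:182  20:437  21:468  22:447  23:1429
  24:1375  25:291  26:1280  27:1425  28:359  29:1183  30:472  31:1463
  32:537  33:604  34:253  35:1102  36:425  37:578  38:1544  39:584
Giant step factor: 254^(-40) ≡ 1386 (mod 1579).
Scan 851·1386^i mod 1579 for i = 0, 1, …:
  i=0: 851   i=1: 1552   i=2: 474   i=3: 100
  i=4: 1227   i=5: 39   i=6: 368   i=7: 31
  i=8: 333
Match at i=8, j=14: e = 8·40 + 14 = 334.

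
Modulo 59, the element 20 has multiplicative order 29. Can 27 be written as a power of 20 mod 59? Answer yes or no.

yes

27 ∈ ⟨20⟩ iff 27^29 ≡ 1 (mod 59), since |⟨20⟩| = 29.
27^29 mod 59 = 1.
Since 1 = 1, 27 lies in the subgroup.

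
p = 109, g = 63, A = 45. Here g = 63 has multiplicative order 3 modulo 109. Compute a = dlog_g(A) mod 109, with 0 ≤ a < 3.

Successive powers of 63 modulo 109:
  63^0=1  63^1=63  63^2=45
So 63^2 ≡ 45 (mod 109), giving a = 2.

2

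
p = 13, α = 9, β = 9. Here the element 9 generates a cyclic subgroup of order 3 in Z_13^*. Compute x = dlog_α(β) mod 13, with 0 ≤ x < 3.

Successive powers of 9 modulo 13:
  9^0=1  9^1=9
So 9^1 ≡ 9 (mod 13), giving x = 1.

1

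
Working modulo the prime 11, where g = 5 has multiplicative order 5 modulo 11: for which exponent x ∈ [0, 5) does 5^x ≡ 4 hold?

3

Successive powers of 5 modulo 11:
  5^0=1  5^1=5  5^2=3  5^3=4
So 5^3 ≡ 4 (mod 11), giving x = 3.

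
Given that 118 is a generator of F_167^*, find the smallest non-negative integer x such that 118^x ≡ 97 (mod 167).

Baby-step giant-step with m = ceil(sqrt(166)) = 13.
Baby table (118^j mod 167 for j=0..12):
  0:1  1:118  2:63  3:86  4:128  5:74  6:48  7:153
  8:18  9:120  10:132  11:45  12:133
Giant step factor: 118^(-13) ≡ 125 (mod 167).
Scan 97·125^i mod 167 for i = 0, 1, …:
  i=0: 97   i=1: 101   i=2: 100   i=3: 142
  i=4: 48
Match at i=4, j=6: x = 4·13 + 6 = 58.

58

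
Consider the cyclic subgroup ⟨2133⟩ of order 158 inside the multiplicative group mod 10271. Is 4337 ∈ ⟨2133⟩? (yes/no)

yes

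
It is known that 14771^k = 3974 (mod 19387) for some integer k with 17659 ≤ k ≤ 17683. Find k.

Compute 14771^17659 mod 19387 = 231, then multiply by 14771 repeatedly:
  14771^17659=231  14771^17660=19376  14771^17661=12002  14771^17662=6814  14771^17663=11677
  14771^17664=14215  14771^17665=8555  14771^17666=1439  14771^17667=7317  14771^17668=16269
  14771^17669=7534  14771^17670=3334  14771^17671=3534  14771^17672=10910  14771^17673=6866
  14771^17674=4289  14771^17675=15490  14771^17676=16803  14771^17677=4739  14771^17678=12699
  14771^17679=7704  14771^17680=13481  14771^17681=3974
Found 3974 at exponent 17681.

17681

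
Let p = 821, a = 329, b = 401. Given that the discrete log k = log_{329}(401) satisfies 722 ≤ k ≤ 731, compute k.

Compute 329^722 mod 821 = 214, then multiply by 329 repeatedly:
  329^722=214  329^723=621  329^724=701  329^725=749  329^726=121
  329^727=401
Found 401 at exponent 727.

727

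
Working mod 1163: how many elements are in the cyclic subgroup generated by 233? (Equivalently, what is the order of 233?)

581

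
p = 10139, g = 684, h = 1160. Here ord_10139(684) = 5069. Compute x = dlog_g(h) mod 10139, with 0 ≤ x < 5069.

Baby-step giant-step with m = ceil(sqrt(5069)) = 72.
Baby table (684^j mod 10139 for j=0..71):
  0:1  1:684  2:1462  3:6386  4:8254  5:8452  6:1938  7:7522
  8:4575  9:6488  10:7049  11:5491  12:4414  13:7893  14:4864  15:1384
  16:3729  17:5747  18:7155  19:7022  20:7301  21:5496  22:7834  23:5064
  24:6377  25:2098  26:5433  27:5298  28:4209  29:9619  30:9324  31:185
  32:4872  33:6856  34:5286  35:6140  36:2214  37:3665  38:2527  39:4838
  40:3878  41:6273  42:1935  43:5470  44:189  45:7608  46:2565  47:413
  48:8739  49:5605  50:1278  51:2198  52:2860  53:9552  54:4052  55:3621
  56:2848  57:1344  58:6786  59:8101  60:5190  61:1310  62:3808  63:9088
  64:985  65:4566  66:332  67:4030  68:8851  69:1101  70:2798  71:7700
Giant step factor: 684^(-72) ≡ 8620 (mod 10139).
Scan 1160·8620^i mod 10139 for i = 0, 1, …:
  i=0: 1160   i=1: 2146   i=2: 4984   i=3: 3137
  i=4: 227   i=5: 10052   i=6: 346   i=7: 1654
  i=8: 2046   i=9: 4799     …   i=13: 5423
  i=14: 5470
Match at i=14, j=43: x = 14·72 + 43 = 1051.

1051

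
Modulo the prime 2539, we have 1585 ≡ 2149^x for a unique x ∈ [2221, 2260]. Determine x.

Compute 2149^2221 mod 2539 = 1210, then multiply by 2149 repeatedly:
  2149^2221=1210  2149^2222=354  2149^2223=1585
Found 1585 at exponent 2223.

2223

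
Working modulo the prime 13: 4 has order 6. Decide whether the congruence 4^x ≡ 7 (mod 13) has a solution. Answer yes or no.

no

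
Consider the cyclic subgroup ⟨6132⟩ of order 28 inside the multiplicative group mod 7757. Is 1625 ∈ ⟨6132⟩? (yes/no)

yes

1625 ∈ ⟨6132⟩ iff 1625^28 ≡ 1 (mod 7757), since |⟨6132⟩| = 28.
1625^28 mod 7757 = 1.
Since 1 = 1, 1625 lies in the subgroup.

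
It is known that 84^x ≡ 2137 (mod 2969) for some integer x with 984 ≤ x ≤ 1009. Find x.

985

Compute 84^984 mod 2969 = 697, then multiply by 84 repeatedly:
  84^984=697  84^985=2137
Found 2137 at exponent 985.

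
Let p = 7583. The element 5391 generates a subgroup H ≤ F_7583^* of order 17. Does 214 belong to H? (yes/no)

yes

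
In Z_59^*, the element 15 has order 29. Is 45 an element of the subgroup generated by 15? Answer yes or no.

45 ∈ ⟨15⟩ iff 45^29 ≡ 1 (mod 59), since |⟨15⟩| = 29.
45^29 mod 59 = 1.
Since 1 = 1, 45 lies in the subgroup.

yes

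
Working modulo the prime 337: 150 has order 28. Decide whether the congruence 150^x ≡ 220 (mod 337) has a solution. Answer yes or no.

220 ∈ ⟨150⟩ iff 220^28 ≡ 1 (mod 337), since |⟨150⟩| = 28.
220^28 mod 337 = 208.
Since 208 ≠ 1, 220 does not lie in the subgroup.

no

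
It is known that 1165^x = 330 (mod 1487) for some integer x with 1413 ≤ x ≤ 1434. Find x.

1415

Compute 1165^1413 mod 1487 = 761, then multiply by 1165 repeatedly:
  1165^1413=761  1165^1414=313  1165^1415=330
Found 330 at exponent 1415.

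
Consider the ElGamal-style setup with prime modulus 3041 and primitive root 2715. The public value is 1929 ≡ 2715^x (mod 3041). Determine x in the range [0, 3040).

450

Baby-step giant-step with m = ceil(sqrt(3040)) = 56.
Baby table (2715^j mod 3041 for j=0..55):
  0:1  1:2715  2:2882  3:137  4:953  5:2545  6:523  7:2839
  8:1991  9:1708  10:2736  11:2118  12:2880  13:789  14:1271  15:2271
  16:1658  17:790  18:945  19:2112  20:1795  21:1743  22:449  23:2635
  24:1593  25:693  26:2157  27:2330  28:670  29:532  30:2946  31:560
  32:2941  33:2190  34:695  35:1505  36:2012  37:944  38:2438  39:1954
  40:1606  41:2537  42:90  43:1070  44:895  45:166  46:622  47:975
  48:1455  49:66  50:2812  51:1670  52:2960  53:2078  54:715  55:1067
Giant step factor: 2715^(-56) ≡ 2752 (mod 3041).
Scan 1929·2752^i mod 3041 for i = 0, 1, …:
  i=0: 1929   i=1: 2063   i=2: 2870   i=3: 763
  i=4: 1486   i=5: 2368   i=6: 2914   i=7: 211
  i=8: 2882
Match at i=8, j=2: x = 8·56 + 2 = 450.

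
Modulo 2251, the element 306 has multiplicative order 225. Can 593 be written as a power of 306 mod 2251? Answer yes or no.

593 ∈ ⟨306⟩ iff 593^225 ≡ 1 (mod 2251), since |⟨306⟩| = 225.
593^225 mod 2251 = 1.
Since 1 = 1, 593 lies in the subgroup.

yes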